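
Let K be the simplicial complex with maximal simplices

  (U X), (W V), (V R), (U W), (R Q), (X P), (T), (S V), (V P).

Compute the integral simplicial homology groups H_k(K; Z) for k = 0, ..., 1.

Order the vertices as P < Q < R < S < T < U < V < W < X. Listing each simplex with vertices in this order, K has dimension 1 with simplices:

  0-simplices (9): P, Q, R, S, T, U, V, W, X
  1-simplices (8): PV, PX, QR, RV, SV, UW, UX, VW

giving chain groups C_0 ≅ Z^9, C_1 ≅ Z^8.

∂_1: C_1 → C_0 maps an edge to its endpoints' difference, ∂[p,q] = q − p. For instance
  ∂SV = V − S.
This gives a 9×8 integer matrix of rank 7; reducing to Smith normal form yields diagonal entries (1,1,1,1,1,1,1).

From H_k ≅ ker(∂_k) / im(∂_{k+1}) we obtain:

  H_0: rank C_0 − rank ∂_1 = 9 − 7 = 2, and the invariant factors of ∂_1 are all 1, so H_0 ≅ Z^2.
  H_1: rank ker ∂_1 − rank ∂_2 = (8 − 7) − 0 = 1, and there is no ∂_2, so H_1 ≅ Z.

As a check, the Euler characteristic is 9 − 8 = 1, which agrees with 2 − 1 = 1.

H_0 ≅ Z^2,  H_1 ≅ Z.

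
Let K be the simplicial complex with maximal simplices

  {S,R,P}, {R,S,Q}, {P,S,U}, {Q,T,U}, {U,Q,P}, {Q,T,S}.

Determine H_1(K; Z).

H_1 ≅ Z.

K has 6 vertices, 12 edges, 6 triangles.
rank ∂_1 = 5, rank ∂_2 = 6 ⇒ b_1 = 12 − 5 − 6 = 1; all invariant factors of ∂_2 are 1 so no torsion. So H_1 ≅ Z.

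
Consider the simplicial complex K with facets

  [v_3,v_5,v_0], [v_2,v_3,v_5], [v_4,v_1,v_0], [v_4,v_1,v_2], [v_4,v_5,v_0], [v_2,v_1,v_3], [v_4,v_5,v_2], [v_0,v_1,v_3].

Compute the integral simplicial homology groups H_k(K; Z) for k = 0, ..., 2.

We work with the vertex ordering v_0 < v_1 < v_2 < v_3 < v_4 < v_5. The simplices of K, each written with vertices in increasing order, are:

  0-simplices (6): [v_0], [v_1], [v_2], [v_3], [v_4], [v_5]
  1-simplices (12): [v_0,v_1], [v_0,v_3], [v_0,v_4], [v_0,v_5], [v_1,v_2], [v_1,v_3], [v_1,v_4], [v_2,v_3], [v_2,v_4], [v_2,v_5], [v_3,v_5], [v_4,v_5]
  2-simplices (8): [v_0,v_1,v_3], [v_0,v_1,v_4], [v_0,v_3,v_5], [v_0,v_4,v_5], [v_1,v_2,v_3], [v_1,v_2,v_4], [v_2,v_3,v_5], [v_2,v_4,v_5]

Hence C_0 ≅ Z^6, C_1 ≅ Z^12, C_2 ≅ Z^8.

∂_1: C_1 → C_0 is given by ∂[p,q] = [q] − [p]. For instance
  ∂[v_0,v_5] = [v_5] − [v_0].
As a 6×12 matrix over Z this has rank 5, with invariant factors (1,1,1,1,1).

Boundary ∂_2: C_2 → C_1 acts by ∂[p,q,r] = [q,r] − [p,r] + [p,q]. For instance
  ∂[v_2,v_4,v_5] = [v_4,v_5] − [v_2,v_5] + [v_2,v_4],
  ∂[v_0,v_1,v_4] = [v_1,v_4] − [v_0,v_4] + [v_0,v_1].
This gives a 12×8 integer matrix of rank 7; reducing to Smith normal form yields diagonal entries (1,1,1,1,1,1,1).

Now H_k = ker ∂_k / im ∂_{k+1}, so:

  H_0: rank C_0 − rank ∂_1 = 6 − 5 = 1, and the invariant factors of ∂_1 are all 1, so H_0 = Z.
  H_1: rank ker ∂_1 − rank ∂_2 = (12 − 5) − 7 = 0, and the invariant factors of ∂_2 are all 1, so H_1 = 0.
  H_2: rank ker ∂_2 − rank ∂_3 = (8 − 7) − 0 = 1, and there is no ∂_3, so H_2 = Z.

(K is a triangulation of the 2-sphere S^2.)

H_0 ≅ Z,  H_1 = 0,  H_2 ≅ Z.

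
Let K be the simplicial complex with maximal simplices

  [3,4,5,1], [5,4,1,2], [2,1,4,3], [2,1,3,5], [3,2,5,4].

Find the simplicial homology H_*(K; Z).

H_0 ≅ Z,  H_1 = 0,  H_2 = 0,  H_3 ≅ Z.

K has 5 vertices, 10 edges, 10 triangles, 5 3-simplices.
rank ∂_0 = 0, rank ∂_1 = 4 ⇒ b_0 = 5 − 0 − 4 = 1; all invariant factors of ∂_1 are 1 so no torsion. So H_0 ≅ Z.
rank ∂_1 = 4, rank ∂_2 = 6 ⇒ b_1 = 10 − 4 − 6 = 0; all invariant factors of ∂_2 are 1 so no torsion. So H_1 ≅ 0.
rank ∂_2 = 6, rank ∂_3 = 4 ⇒ b_2 = 10 − 6 − 4 = 0; all invariant factors of ∂_3 are 1 so no torsion. So H_2 ≅ 0.
rank ∂_3 = 4, rank ∂_4 = 0 ⇒ b_3 = 5 − 4 − 0 = 1. So H_3 ≅ Z.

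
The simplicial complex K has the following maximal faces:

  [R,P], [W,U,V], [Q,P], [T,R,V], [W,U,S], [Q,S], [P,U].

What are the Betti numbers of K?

Fix the vertex order P < Q < R < S < T < U < V < W and write every simplex with vertices in increasing order. Then dim K = 2 and the simplices of K are:

  0-simplices (8): P, Q, R, S, T, U, V, W
  1-simplices (12): PQ, PR, PU, QS, RT, RV, SU, SW, TV, UV, UW, VW
  2-simplices (3): RTV, SUW, UVW

so the chain groups are C_0 ≅ Z^8, C_1 ≅ Z^12, C_2 ≅ Z^3.

Boundary ∂_1: C_1 → C_0 is given by ∂[p,q] = [q] − [p]. For instance
  ∂SW = W − S.
The 8×12 boundary matrix has rank 7 and Smith normal form diag(1,1,1,1,1,1,1).

Boundary ∂_2: C_2 → C_1 acts by ∂[p,q,r] = [q,r] − [p,r] + [p,q]. For instance
  ∂UVW = VW − UW + UV,
  ∂SUW = UW − SW + SU.
The 12×3 boundary matrix has rank 3 and Smith normal form diag(1,1,1).

Now H_k = ker ∂_k / im ∂_{k+1}, so:

  H_0: rank C_0 − rank ∂_1 = 8 − 7 = 1, and the invariant factors of ∂_1 are all 1, so H_0 = Z.
  H_1: rank ker ∂_1 − rank ∂_2 = (12 − 7) − 3 = 2, and the invariant factors of ∂_2 are all 1, so H_1 = Z^2.
  H_2: rank ker ∂_2 − rank ∂_3 = (3 − 3) − 0 = 0, and there is no ∂_3, so H_2 = 0.

As a check, the Euler characteristic is 8 − 12 + 3 = -1, which agrees with 1 − 2 + 0 = -1.

Hence the Betti numbers are b_0 = 1, b_1 = 2, b_2 = 0.

b_0 = 1, b_1 = 2, b_2 = 0.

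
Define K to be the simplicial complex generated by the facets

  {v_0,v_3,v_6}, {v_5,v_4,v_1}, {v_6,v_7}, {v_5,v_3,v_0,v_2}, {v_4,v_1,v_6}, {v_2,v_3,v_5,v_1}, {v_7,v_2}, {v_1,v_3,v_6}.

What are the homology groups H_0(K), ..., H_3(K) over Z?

H_0 ≅ Z,  H_1 ≅ Z,  H_2 = 0,  H_3 = 0.

Order the vertices as v_0 < v_1 < v_2 < v_3 < v_4 < v_5 < v_6 < v_7. Listing each simplex with vertices in this order, K has dimension 3 with simplices:

  0-simplices (8): [v_0], [v_1], [v_2], [v_3], [v_4], [v_5], [v_6], [v_7]
  1-simplices (17): (17 of them)
  2-simplices (11): (11 of them)
  3-simplices (2): [v_0,v_2,v_3,v_5], [v_1,v_2,v_3,v_5]

so the chain groups are C_0 ≅ Z^8, C_1 ≅ Z^17, C_2 ≅ Z^11, C_3 ≅ Z^2.

Boundary ∂_1: C_1 → C_0 maps an edge to its endpoints' difference, ∂[p,q] = q − p. For instance
  ∂[v_3,v_6] = [v_6] − [v_3].
This gives a 8×17 integer matrix of rank 7; reducing to Smith normal form yields diagonal entries (1,1,1,1,1,1,1).

∂_2: C_2 → C_1 maps a triangle to the signed sum of its edges. For instance
  ∂[v_0,v_2,v_3] = [v_2,v_3] − [v_0,v_3] + [v_0,v_2],
  ∂[v_1,v_2,v_3] = [v_2,v_3] − [v_1,v_3] + [v_1,v_2].
This gives a 17×11 integer matrix of rank 9; reducing to Smith normal form yields diagonal entries (1,1,1,1,1,1,1,1,1).

The boundary map ∂_3: C_3 → C_2 sends each 3-simplex σ to the alternating sum Σ_i (−1)^i (σ with its i-th vertex removed). For instance
  ∂[v_1,v_2,v_3,v_5] = [v_2,v_3,v_5] − [v_1,v_3,v_5] + [v_1,v_2,v_5] − [v_1,v_2,v_3],
  ∂[v_0,v_2,v_3,v_5] = [v_2,v_3,v_5] − [v_0,v_3,v_5] + [v_0,v_2,v_5] − [v_0,v_2,v_3].
This gives a 11×2 integer matrix of rank 2; reducing to Smith normal form yields diagonal entries (1,1).

Now H_k = ker ∂_k / im ∂_{k+1}, so:

  H_0: rank C_0 − rank ∂_1 = 8 − 7 = 1, and the invariant factors of ∂_1 are all 1, so H_0 ≅ Z.
  H_1: rank ker ∂_1 − rank ∂_2 = (17 − 7) − 9 = 1, and the invariant factors of ∂_2 are all 1, so H_1 ≅ Z.
  H_2: rank ker ∂_2 − rank ∂_3 = (11 − 9) − 2 = 0, and the invariant factors of ∂_3 are all 1, so H_2 ≅ 0.
  H_3: rank ker ∂_3 − rank ∂_4 = (2 − 2) − 0 = 0, and there is no ∂_4, so H_3 ≅ 0.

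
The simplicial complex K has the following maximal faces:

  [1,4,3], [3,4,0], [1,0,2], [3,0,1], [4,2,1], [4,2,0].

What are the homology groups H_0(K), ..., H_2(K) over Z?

Order the vertices as 0 < 1 < 2 < 3 < 4. Listing each simplex with vertices in this order, K has dimension 2 with simplices:

  0-simplices (5): [0], [1], [2], [3], [4]
  1-simplices (9): [0,1], [0,2], [0,3], [0,4], [1,2], [1,3], [1,4], [2,4], [3,4]
  2-simplices (6): [0,1,2], [0,1,3], [0,2,4], [0,3,4], [1,2,4], [1,3,4]

so the chain groups are C_0 ≅ Z^5, C_1 ≅ Z^9, C_2 ≅ Z^6.

The boundary map ∂_1: C_1 → C_0 maps an edge to its endpoints' difference, ∂[p,q] = q − p. For instance
  ∂[0,1] = [1] − [0].
The resulting 5×9 matrix has rank 4, and its Smith normal form has invariant factors (1,1,1,1).

∂_2: C_2 → C_1 sends each 2-simplex [p,q,r] to [q,r] − [p,r] + [p,q]. For instance
  ∂[1,2,4] = [2,4] − [1,4] + [1,2],
  ∂[1,3,4] = [3,4] − [1,4] + [1,3].
As a 9×6 matrix over Z this has rank 5, with invariant factors (1,1,1,1,1).

Computing H_k = (kernel of ∂_k) / (image of ∂_{k+1}):

  H_0: rank C_0 − rank ∂_1 = 5 − 4 = 1, and the invariant factors of ∂_1 are all 1, so H_0 ≅ Z.
  H_1: rank ker ∂_1 − rank ∂_2 = (9 − 4) − 5 = 0, and the invariant factors of ∂_2 are all 1, so H_1 ≅ 0.
  H_2: rank ker ∂_2 − rank ∂_3 = (6 − 5) − 0 = 1, and there is no ∂_3, so H_2 ≅ Z.

As a check, the Euler characteristic is 5 − 9 + 6 = 2, which agrees with 1 − 0 + 1 = 2.

H_0 = Z,  H_1 = 0,  H_2 = Z.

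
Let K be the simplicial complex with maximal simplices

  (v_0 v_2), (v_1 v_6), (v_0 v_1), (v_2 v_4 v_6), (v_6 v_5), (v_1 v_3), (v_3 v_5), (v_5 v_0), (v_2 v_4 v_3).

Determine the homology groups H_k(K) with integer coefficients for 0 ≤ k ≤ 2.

H_0 = Z,  H_1 = Z^4,  H_2 = 0.

We work with the vertex ordering v_0 < v_1 < v_2 < v_3 < v_4 < v_5 < v_6. The simplices of K, each written with vertices in increasing order, are:

  0-simplices (7): [v_0], [v_1], [v_2], [v_3], [v_4], [v_5], [v_6]
  1-simplices (12): [v_0,v_1], [v_0,v_2], [v_0,v_5], [v_1,v_3], [v_1,v_6], [v_2,v_3], [v_2,v_4], [v_2,v_6], [v_3,v_4], [v_3,v_5], [v_4,v_6], [v_5,v_6]
  2-simplices (2): [v_2,v_3,v_4], [v_2,v_4,v_6]

Hence C_0 ≅ Z^7, C_1 ≅ Z^12, C_2 ≅ Z^2.

∂_1: C_1 → C_0 maps an edge to its endpoints' difference, ∂[p,q] = q − p. For instance
  ∂[v_0,v_1] = [v_1] − [v_0].
The resulting 7×12 matrix has rank 6, and its Smith normal form has invariant factors (1,1,1,1,1,1).

∂_2: C_2 → C_1 maps a triangle to the signed sum of its edges. For instance
  ∂[v_2,v_4,v_6] = [v_4,v_6] − [v_2,v_6] + [v_2,v_4],
  ∂[v_2,v_3,v_4] = [v_3,v_4] − [v_2,v_4] + [v_2,v_3].
As a 12×2 matrix over Z this has rank 2, with invariant factors (1,1).

Reading off H_k = ker ∂_k / im ∂_{k+1}:

  H_0: rank C_0 − rank ∂_1 = 7 − 6 = 1, and the invariant factors of ∂_1 are all 1, so H_0 ≅ Z.
  H_1: rank ker ∂_1 − rank ∂_2 = (12 − 6) − 2 = 4, and the invariant factors of ∂_2 are all 1, so H_1 ≅ Z^4.
  H_2: rank ker ∂_2 − rank ∂_3 = (2 − 2) − 0 = 0, and there is no ∂_3, so H_2 ≅ 0.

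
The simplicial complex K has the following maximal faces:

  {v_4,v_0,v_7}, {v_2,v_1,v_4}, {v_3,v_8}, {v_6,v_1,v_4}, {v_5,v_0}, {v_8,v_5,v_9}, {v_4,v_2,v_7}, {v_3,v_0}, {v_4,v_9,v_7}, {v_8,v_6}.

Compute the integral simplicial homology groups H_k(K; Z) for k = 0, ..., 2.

H_0 = Z,  H_1 = Z^3,  H_2 = 0.

K has 10 vertices, 18 edges, 6 triangles.
rank ∂_0 = 0, rank ∂_1 = 9 ⇒ b_0 = 10 − 0 − 9 = 1; all invariant factors of ∂_1 are 1 so no torsion. So H_0 ≅ Z.
rank ∂_1 = 9, rank ∂_2 = 6 ⇒ b_1 = 18 − 9 − 6 = 3; all invariant factors of ∂_2 are 1 so no torsion. So H_1 ≅ Z^3.
rank ∂_2 = 6, rank ∂_3 = 0 ⇒ b_2 = 6 − 6 − 0 = 0. So H_2 ≅ 0.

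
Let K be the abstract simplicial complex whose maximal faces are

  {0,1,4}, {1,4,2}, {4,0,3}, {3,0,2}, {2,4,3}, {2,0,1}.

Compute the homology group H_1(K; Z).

Take the total order 0 < 1 < 2 < 3 < 4 on the vertex set. Then K (dimension 2) consists of the simplices:

  0-simplices (5): [0], [1], [2], [3], [4]
  1-simplices (9): [0,1], [0,2], [0,3], [0,4], [1,2], [1,4], [2,3], [2,4], [3,4]
  2-simplices (6): [0,1,2], [0,1,4], [0,2,3], [0,3,4], [1,2,4], [2,3,4]

so the chain groups are C_0 ≅ Z^5, C_1 ≅ Z^9, C_2 ≅ Z^6.

∂_1: C_1 → C_0 maps an edge to its endpoints' difference, ∂[p,q] = q − p. For instance
  ∂[3,4] = [4] − [3].
The resulting 5×9 matrix has rank 4, and its Smith normal form has invariant factors (1,1,1,1).

∂_2: C_2 → C_1 sends each 2-simplex [p,q,r] to [q,r] − [p,r] + [p,q]. For instance
  ∂[0,1,2] = [1,2] − [0,2] + [0,1],
  ∂[2,3,4] = [3,4] − [2,4] + [2,3].
This gives a 9×6 integer matrix of rank 5; reducing to Smith normal form yields diagonal entries (1,1,1,1,1).

Computing H_k = (kernel of ∂_k) / (image of ∂_{k+1}):

  H_1: rank ker ∂_1 − rank ∂_2 = (9 − 4) − 5 = 0, and the invariant factors of ∂_2 are all 1, so H_1 = 0.

H_1 = 0.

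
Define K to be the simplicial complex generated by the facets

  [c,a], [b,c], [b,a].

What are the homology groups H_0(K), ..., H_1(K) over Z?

H_0 ≅ Z,  H_1 ≅ Z.

Take the total order a < b < c on the vertex set. Then K (dimension 1) consists of the simplices:

  0-simplices (3): a, b, c
  1-simplices (3): ab, ac, bc

Hence C_0 ≅ Z^3, C_1 ≅ Z^3.

∂_1: C_1 → C_0 is given by ∂[p,q] = [q] − [p]. For instance
  ∂ab = b − a.
This gives a 3×3 integer matrix of rank 2; reducing to Smith normal form yields diagonal entries (1,1).

Reading off H_k = ker ∂_k / im ∂_{k+1}:

  H_0: rank C_0 − rank ∂_1 = 3 − 2 = 1, and the invariant factors of ∂_1 are all 1, so H_0 ≅ Z.
  H_1: rank ker ∂_1 − rank ∂_2 = (3 − 2) − 0 = 1, and there is no ∂_2, so H_1 ≅ Z.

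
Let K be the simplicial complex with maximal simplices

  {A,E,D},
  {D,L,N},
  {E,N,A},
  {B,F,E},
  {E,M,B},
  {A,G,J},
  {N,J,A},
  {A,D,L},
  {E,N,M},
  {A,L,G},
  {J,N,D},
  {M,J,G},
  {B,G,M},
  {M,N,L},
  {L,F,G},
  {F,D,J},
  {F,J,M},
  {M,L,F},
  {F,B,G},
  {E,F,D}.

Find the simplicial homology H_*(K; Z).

We work with the vertex ordering A < B < D < E < F < G < J < L < M < N. The simplices of K, each written with vertices in increasing order, are:

  0-simplices (10): A, B, D, E, F, G, J, L, M, N
  1-simplices (30): AD, AE, AG, AJ, AL, AN, BE, BF, BG, BM, DE, DF, DJ, DL, DN, EF, EM, EN, FG, FJ, FL, FM, GJ, GL, GM, JM, JN, LM, LN, MN
  2-simplices (20): ADE, ADL, AEN, AGJ, AGL, AJN, BEF, BEM, BFG, BGM, DEF, DFJ, DJN, DLN, EMN, FGL, FJM, FLM, GJM, LMN

Hence C_0 ≅ Z^10, C_1 ≅ Z^30, C_2 ≅ Z^20.

Boundary ∂_1: C_1 → C_0 sends each edge [p,q] (with p < q) to q − p. For instance
  ∂AD = D − A.
The resulting 10×30 matrix has rank 9, and its Smith normal form has invariant factors (1,1,1,1,1,1,1,1,1).

∂_2: C_2 → C_1 maps a triangle to the signed sum of its edges. For instance
  ∂BFG = FG − BG + BF,
  ∂AEN = EN − AN + AE.
The resulting 30×20 matrix has rank 20, and its Smith normal form has invariant factors (1,1,1,1,1,1,1,1,1,1,1,1,1,1,1,1,1,1,1,2).

From H_k ≅ ker(∂_k) / im(∂_{k+1}) we obtain:

  H_0: rank C_0 − rank ∂_1 = 10 − 9 = 1, and the invariant factors of ∂_1 are all 1, so H_0 = Z.
  H_1: rank ker ∂_1 − rank ∂_2 = (30 − 9) − 20 = 1, and ∂_2 has invariant factor 2 > 1, so H_1 = Z ⊕ Z_2.
  H_2: rank ker ∂_2 − rank ∂_3 = (20 − 20) − 0 = 0, and there is no ∂_3, so H_2 = 0.

H_0 ≅ Z,  H_1 ≅ Z ⊕ Z_2,  H_2 = 0.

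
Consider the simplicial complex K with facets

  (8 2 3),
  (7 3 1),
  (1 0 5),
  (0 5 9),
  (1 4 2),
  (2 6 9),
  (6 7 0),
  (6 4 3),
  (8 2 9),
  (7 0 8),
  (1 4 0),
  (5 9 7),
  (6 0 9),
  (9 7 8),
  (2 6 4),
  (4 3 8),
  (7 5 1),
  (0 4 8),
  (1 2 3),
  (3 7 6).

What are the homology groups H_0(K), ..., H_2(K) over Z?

Take the total order 0 < 1 < 2 < 3 < 4 < 5 < 6 < 7 < 8 < 9 on the vertex set. Then K (dimension 2) consists of the simplices:

  0-simplices (10): [0], [1], [2], [3], [4], [5], [6], [7], [8], [9]
  1-simplices (30): (30 of them)
  2-simplices (20): (20 of them)

Hence C_0 ≅ Z^10, C_1 ≅ Z^30, C_2 ≅ Z^20.

∂_1: C_1 → C_0 is given by ∂[p,q] = [q] − [p].
As a 10×30 matrix over Z this has rank 9, with invariant factors (1,1,1,1,1,1,1,1,1).

∂_2: C_2 → C_1 maps a triangle to the signed sum of its edges. For instance
  ∂[1,2,4] = [2,4] − [1,4] + [1,2],
  ∂[2,8,9] = [8,9] − [2,9] + [2,8].
The 30×20 boundary matrix has rank 20 and Smith normal form diag(1,1,1,1,1,1,1,1,1,1,1,1,1,1,1,1,1,1,1,2).

Now H_k = ker ∂_k / im ∂_{k+1}, so:

  H_0: rank C_0 − rank ∂_1 = 10 − 9 = 1, and the invariant factors of ∂_1 are all 1, so H_0 ≅ Z.
  H_1: rank ker ∂_1 − rank ∂_2 = (30 − 9) − 20 = 1, and ∂_2 has invariant factor 2 > 1, so H_1 ≅ Z ⊕ Z/2.
  H_2: rank ker ∂_2 − rank ∂_3 = (20 − 20) − 0 = 0, and there is no ∂_3, so H_2 ≅ 0.

As a check, the Euler characteristic is 10 − 30 + 20 = 0, which agrees with 1 − 1 + 0 = 0.
(K is a triangulation of the Klein bottle.)

H_0 ≅ Z,  H_1 ≅ Z ⊕ Z/2,  H_2 = 0.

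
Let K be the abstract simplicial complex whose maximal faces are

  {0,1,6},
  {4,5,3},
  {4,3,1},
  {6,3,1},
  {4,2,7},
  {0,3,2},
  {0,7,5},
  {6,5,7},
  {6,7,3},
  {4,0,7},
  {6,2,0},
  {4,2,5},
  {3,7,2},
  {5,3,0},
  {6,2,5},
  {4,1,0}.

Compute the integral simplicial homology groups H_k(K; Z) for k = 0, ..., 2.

H_0 ≅ Z,  H_1 ≅ Z^2,  H_2 ≅ Z.

K has 8 vertices, 24 edges, 16 triangles.
rank ∂_0 = 0, rank ∂_1 = 7 ⇒ b_0 = 8 − 0 − 7 = 1; all invariant factors of ∂_1 are 1 so no torsion. So H_0 ≅ Z.
rank ∂_1 = 7, rank ∂_2 = 15 ⇒ b_1 = 24 − 7 − 15 = 2; all invariant factors of ∂_2 are 1 so no torsion. So H_1 ≅ Z^2.
rank ∂_2 = 15, rank ∂_3 = 0 ⇒ b_2 = 16 − 15 − 0 = 1. So H_2 ≅ Z.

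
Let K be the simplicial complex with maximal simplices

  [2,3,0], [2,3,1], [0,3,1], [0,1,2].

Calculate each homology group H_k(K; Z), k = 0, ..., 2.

H_0 = Z,  H_1 = 0,  H_2 = Z.

We work with the vertex ordering 0 < 1 < 2 < 3. The simplices of K, each written with vertices in increasing order, are:

  0-simplices (4): [0], [1], [2], [3]
  1-simplices (6): [0,1], [0,2], [0,3], [1,2], [1,3], [2,3]
  2-simplices (4): [0,1,2], [0,1,3], [0,2,3], [1,2,3]

Hence C_0 ≅ Z^4, C_1 ≅ Z^6, C_2 ≅ Z^4.

∂_1: C_1 → C_0 sends each edge [p,q] (with p < q) to q − p. For instance
  ∂[0,3] = [3] − [0].
The resulting 4×6 matrix has rank 3, and its Smith normal form has invariant factors (1,1,1).

The boundary map ∂_2: C_2 → C_1 maps a triangle to the signed sum of its edges. For instance
  ∂[0,1,3] = [1,3] − [0,3] + [0,1],
  ∂[0,2,3] = [2,3] − [0,3] + [0,2].
As a 6×4 matrix over Z this has rank 3, with invariant factors (1,1,1).

Computing H_k = (kernel of ∂_k) / (image of ∂_{k+1}):

  H_0: rank C_0 − rank ∂_1 = 4 − 3 = 1, and the invariant factors of ∂_1 are all 1, so H_0 = Z.
  H_1: rank ker ∂_1 − rank ∂_2 = (6 − 3) − 3 = 0, and the invariant factors of ∂_2 are all 1, so H_1 = 0.
  H_2: rank ker ∂_2 − rank ∂_3 = (4 − 3) − 0 = 1, and there is no ∂_3, so H_2 = Z.

As a check, the Euler characteristic is 4 − 6 + 4 = 2, which agrees with 1 − 0 + 1 = 2.
(K is a triangulation of the 2-sphere S^2.)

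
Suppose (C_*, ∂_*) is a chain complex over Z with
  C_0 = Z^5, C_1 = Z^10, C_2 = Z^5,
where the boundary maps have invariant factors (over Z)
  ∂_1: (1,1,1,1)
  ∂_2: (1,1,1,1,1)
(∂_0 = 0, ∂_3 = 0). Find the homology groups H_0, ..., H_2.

H_0: b_0 = 5 − 0 − 4 = 1; torsion from ∂_1 factors > 1: none. So H_0 = Z.
H_1: b_1 = 10 − 4 − 5 = 1; torsion from ∂_2 factors > 1: none. So H_1 = Z.
H_2: b_2 = 5 − 5 − 0 = 0; torsion from ∂_3 factors > 1: none. So H_2 = 0.

H_0 = Z,  H_1 = Z,  H_2 = 0.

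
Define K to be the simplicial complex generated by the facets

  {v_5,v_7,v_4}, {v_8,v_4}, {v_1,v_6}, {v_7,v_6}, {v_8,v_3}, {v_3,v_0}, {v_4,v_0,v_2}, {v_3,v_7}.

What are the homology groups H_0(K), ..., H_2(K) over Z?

We work with the vertex ordering v_0 < v_1 < v_2 < v_3 < v_4 < v_5 < v_6 < v_7 < v_8. The simplices of K, each written with vertices in increasing order, are:

  0-simplices (9): [v_0], [v_1], [v_2], [v_3], [v_4], [v_5], [v_6], [v_7], [v_8]
  1-simplices (12): [v_0,v_2], [v_0,v_3], [v_0,v_4], [v_1,v_6], [v_2,v_4], [v_3,v_7], [v_3,v_8], [v_4,v_5], [v_4,v_7], [v_4,v_8], [v_5,v_7], [v_6,v_7]
  2-simplices (2): [v_0,v_2,v_4], [v_4,v_5,v_7]

so the chain groups are C_0 ≅ Z^9, C_1 ≅ Z^12, C_2 ≅ Z^2.

∂_1: C_1 → C_0 sends each edge [p,q] (with p < q) to q − p.
This gives a 9×12 integer matrix of rank 8; reducing to Smith normal form yields diagonal entries (1,1,1,1,1,1,1,1).

∂_2: C_2 → C_1 sends each 2-simplex [p,q,r] to [q,r] − [p,r] + [p,q]. For instance
  ∂[v_0,v_2,v_4] = [v_2,v_4] − [v_0,v_4] + [v_0,v_2],
  ∂[v_4,v_5,v_7] = [v_5,v_7] − [v_4,v_7] + [v_4,v_5].
This gives a 12×2 integer matrix of rank 2; reducing to Smith normal form yields diagonal entries (1,1).

Reading off H_k = ker ∂_k / im ∂_{k+1}:

  H_0: rank C_0 − rank ∂_1 = 9 − 8 = 1, and the invariant factors of ∂_1 are all 1, so H_0 = Z.
  H_1: rank ker ∂_1 − rank ∂_2 = (12 − 8) − 2 = 2, and the invariant factors of ∂_2 are all 1, so H_1 = Z^2.
  H_2: rank ker ∂_2 − rank ∂_3 = (2 − 2) − 0 = 0, and there is no ∂_3, so H_2 = 0.

H_0 ≅ Z,  H_1 ≅ Z^2,  H_2 = 0.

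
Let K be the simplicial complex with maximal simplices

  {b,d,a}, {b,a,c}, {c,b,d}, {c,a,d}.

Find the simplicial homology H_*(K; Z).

H_0 ≅ Z,  H_1 = 0,  H_2 ≅ Z.

Fix the vertex order a < b < c < d and write every simplex with vertices in increasing order. Then dim K = 2 and the simplices of K are:

  0-simplices (4): a, b, c, d
  1-simplices (6): ab, ac, ad, bc, bd, cd
  2-simplices (4): abc, abd, acd, bcd

Hence C_0 ≅ Z^4, C_1 ≅ Z^6, C_2 ≅ Z^4.

∂_1: C_1 → C_0 sends each edge [p,q] (with p < q) to q − p.
As a 4×6 matrix over Z this has rank 3, with invariant factors (1,1,1).

Boundary ∂_2: C_2 → C_1 maps a triangle to the signed sum of its edges. For instance
  ∂acd = cd − ad + ac,
  ∂abc = bc − ac + ab.
The 6×4 boundary matrix has rank 3 and Smith normal form diag(1,1,1).

Now H_k = ker ∂_k / im ∂_{k+1}, so:

  H_0: rank C_0 − rank ∂_1 = 4 − 3 = 1, and the invariant factors of ∂_1 are all 1, so H_0 = Z.
  H_1: rank ker ∂_1 − rank ∂_2 = (6 − 3) − 3 = 0, and the invariant factors of ∂_2 are all 1, so H_1 = 0.
  H_2: rank ker ∂_2 − rank ∂_3 = (4 − 3) − 0 = 1, and there is no ∂_3, so H_2 = Z.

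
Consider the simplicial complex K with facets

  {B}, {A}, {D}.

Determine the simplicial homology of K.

H_0 = Z^3.

We work with the vertex ordering A < B < D. The simplices of K, each written with vertices in increasing order, are:

  0-simplices (3): A, B, D

Hence C_0 ≅ Z^3.

Reading off H_k = ker ∂_k / im ∂_{k+1}:

  H_0: rank C_0 − rank ∂_1 = 3 − 0 = 3, and there is no ∂_1, so H_0 ≅ Z^3.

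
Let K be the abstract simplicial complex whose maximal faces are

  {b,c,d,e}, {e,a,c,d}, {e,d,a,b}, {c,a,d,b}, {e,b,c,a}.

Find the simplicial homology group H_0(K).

Take the total order a < b < c < d < e on the vertex set. Then K (dimension 3) consists of the simplices:

  0-simplices (5): a, b, c, d, e
  1-simplices (10): ab, ac, ad, ae, bc, bd, be, cd, ce, de
  2-simplices (10): abc, abd, abe, acd, ace, ade, bcd, bce, bde, cde
  3-simplices (5): abcd, abce, abde, acde, bcde

giving chain groups C_0 ≅ Z^5, C_1 ≅ Z^10, C_2 ≅ Z^10, C_3 ≅ Z^5.

The boundary map ∂_1: C_1 → C_0 sends each edge [p,q] (with p < q) to q − p. For instance
  ∂ae = e − a.
As a 5×10 matrix over Z this has rank 4, with invariant factors (1,1,1,1).

Boundary ∂_2: C_2 → C_1 maps a triangle to the signed sum of its edges. For instance
  ∂ade = de − ae + ad,
  ∂abd = bd − ad + ab.
As a 10×10 matrix over Z this has rank 6, with invariant factors (1,1,1,1,1,1).

Boundary ∂_3: C_3 → C_2 sends each 3-simplex σ to the alternating sum Σ_i (−1)^i (σ with its i-th vertex removed). For instance
  ∂abcd = bcd − acd + abd − abc,
  ∂bcde = cde − bde + bce − bcd.
The resulting 10×5 matrix has rank 4, and its Smith normal form has invariant factors (1,1,1,1).

Computing H_k = (kernel of ∂_k) / (image of ∂_{k+1}):

  H_0: rank C_0 − rank ∂_1 = 5 − 4 = 1, and the invariant factors of ∂_1 are all 1, so H_0 = Z.

H_0 ≅ Z.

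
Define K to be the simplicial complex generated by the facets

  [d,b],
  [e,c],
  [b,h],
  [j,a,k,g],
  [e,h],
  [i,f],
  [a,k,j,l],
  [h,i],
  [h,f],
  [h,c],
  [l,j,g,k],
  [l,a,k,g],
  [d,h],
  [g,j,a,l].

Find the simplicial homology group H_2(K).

K has 12 vertices, 19 edges, 10 triangles, 5 3-simplices.
rank ∂_2 = 6, rank ∂_3 = 4 ⇒ b_2 = 10 − 6 − 4 = 0; all invariant factors of ∂_3 are 1 so no torsion. So H_2 = 0.

H_2 ≅ 0.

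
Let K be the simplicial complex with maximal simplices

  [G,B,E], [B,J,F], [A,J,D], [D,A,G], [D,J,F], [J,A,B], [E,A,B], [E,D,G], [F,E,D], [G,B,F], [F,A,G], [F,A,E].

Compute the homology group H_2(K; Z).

H_2 ≅ 0.

We work with the vertex ordering A < B < D < E < F < G < J. The simplices of K, each written with vertices in increasing order, are:

  0-simplices (7): A, B, D, E, F, G, J
  1-simplices (18): AB, AD, AE, AF, AG, AJ, BE, BF, BG, BJ, DE, DF, DG, DJ, EF, EG, FG, FJ
  2-simplices (12): ABE, ABJ, ADG, ADJ, AEF, AFG, BEG, BFG, BFJ, DEF, DEG, DFJ

Hence C_0 ≅ Z^7, C_1 ≅ Z^18, C_2 ≅ Z^12.

The boundary map ∂_1: C_1 → C_0 sends each edge [p,q] (with p < q) to q − p. For instance
  ∂AG = G − A.
As a 7×18 matrix over Z this has rank 6, with invariant factors (1,1,1,1,1,1).

The boundary map ∂_2: C_2 → C_1 sends each 2-simplex [p,q,r] to [q,r] − [p,r] + [p,q]. For instance
  ∂AEF = EF − AF + AE,
  ∂ADJ = DJ − AJ + AD.
As a 18×12 matrix over Z this has rank 12, with invariant factors (1,1,1,1,1,1,1,1,1,1,1,2).

Computing H_k = (kernel of ∂_k) / (image of ∂_{k+1}):

  H_2: rank ker ∂_2 − rank ∂_3 = (12 − 12) − 0 = 0, and there is no ∂_3, so H_2 ≅ 0.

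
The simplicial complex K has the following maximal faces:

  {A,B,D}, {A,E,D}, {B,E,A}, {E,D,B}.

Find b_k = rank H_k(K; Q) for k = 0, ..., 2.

We work with the vertex ordering A < B < D < E. The simplices of K, each written with vertices in increasing order, are:

  0-simplices (4): A, B, D, E
  1-simplices (6): AB, AD, AE, BD, BE, DE
  2-simplices (4): ABD, ABE, ADE, BDE

giving chain groups C_0 ≅ Z^4, C_1 ≅ Z^6, C_2 ≅ Z^4.

∂_1: C_1 → C_0 sends each edge [p,q] (with p < q) to q − p.
This gives a 4×6 integer matrix of rank 3; reducing to Smith normal form yields diagonal entries (1,1,1).

Boundary ∂_2: C_2 → C_1 maps a triangle to the signed sum of its edges. For instance
  ∂ADE = DE − AE + AD,
  ∂BDE = DE − BE + BD.
This gives a 6×4 integer matrix of rank 3; reducing to Smith normal form yields diagonal entries (1,1,1).

Computing H_k = (kernel of ∂_k) / (image of ∂_{k+1}):

  H_0: rank C_0 − rank ∂_1 = 4 − 3 = 1, and the invariant factors of ∂_1 are all 1, so H_0 ≅ Z.
  H_1: rank ker ∂_1 − rank ∂_2 = (6 − 3) − 3 = 0, and the invariant factors of ∂_2 are all 1, so H_1 ≅ 0.
  H_2: rank ker ∂_2 − rank ∂_3 = (4 − 3) − 0 = 1, and there is no ∂_3, so H_2 ≅ Z.

Hence the Betti numbers are b_0 = 1, b_1 = 0, b_2 = 1.

b_0 = 1, b_1 = 0, b_2 = 1.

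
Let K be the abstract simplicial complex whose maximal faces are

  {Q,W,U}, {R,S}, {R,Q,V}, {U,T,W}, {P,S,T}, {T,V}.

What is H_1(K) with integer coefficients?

K has 8 vertices, 13 edges, 4 triangles.
rank ∂_1 = 7, rank ∂_2 = 4 ⇒ b_1 = 13 − 7 − 4 = 2; all invariant factors of ∂_2 are 1 so no torsion. So H_1 ≅ Z^2.

H_1 ≅ Z^2.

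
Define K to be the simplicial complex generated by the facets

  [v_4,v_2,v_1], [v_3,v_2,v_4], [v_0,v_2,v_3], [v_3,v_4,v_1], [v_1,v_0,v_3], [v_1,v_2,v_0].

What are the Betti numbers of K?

b_0 = 1, b_1 = 0, b_2 = 1.

K has 5 vertices, 9 edges, 6 triangles.
rank ∂_0 = 0, rank ∂_1 = 4 ⇒ b_0 = 5 − 0 − 4 = 1; all invariant factors of ∂_1 are 1 so no torsion. So H_0 ≅ Z.
rank ∂_1 = 4, rank ∂_2 = 5 ⇒ b_1 = 9 − 4 − 5 = 0; all invariant factors of ∂_2 are 1 so no torsion. So H_1 ≅ 0.
rank ∂_2 = 5, rank ∂_3 = 0 ⇒ b_2 = 6 − 5 − 0 = 1. So H_2 ≅ Z.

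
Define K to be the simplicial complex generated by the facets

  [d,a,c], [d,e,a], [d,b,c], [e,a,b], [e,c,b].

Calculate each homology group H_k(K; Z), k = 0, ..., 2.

H_0 ≅ Z,  H_1 ≅ Z,  H_2 = 0.

Fix the vertex order a < b < c < d < e and write every simplex with vertices in increasing order. Then dim K = 2 and the simplices of K are:

  0-simplices (5): a, b, c, d, e
  1-simplices (10): ab, ac, ad, ae, bc, bd, be, cd, ce, de
  2-simplices (5): abe, acd, ade, bcd, bce

so the chain groups are C_0 ≅ Z^5, C_1 ≅ Z^10, C_2 ≅ Z^5.

The boundary map ∂_1: C_1 → C_0 sends each edge [p,q] (with p < q) to q − p.
The 5×10 boundary matrix has rank 4 and Smith normal form diag(1,1,1,1).

∂_2: C_2 → C_1 maps a triangle to the signed sum of its edges. For instance
  ∂bcd = cd − bd + bc,
  ∂ade = de − ae + ad.
The 10×5 boundary matrix has rank 5 and Smith normal form diag(1,1,1,1,1).

From H_k ≅ ker(∂_k) / im(∂_{k+1}) we obtain:

  H_0: rank C_0 − rank ∂_1 = 5 − 4 = 1, and the invariant factors of ∂_1 are all 1, so H_0 = Z.
  H_1: rank ker ∂_1 − rank ∂_2 = (10 − 4) − 5 = 1, and the invariant factors of ∂_2 are all 1, so H_1 = Z.
  H_2: rank ker ∂_2 − rank ∂_3 = (5 − 5) − 0 = 0, and there is no ∂_3, so H_2 = 0.

(K is a triangulation of the Möbius band.)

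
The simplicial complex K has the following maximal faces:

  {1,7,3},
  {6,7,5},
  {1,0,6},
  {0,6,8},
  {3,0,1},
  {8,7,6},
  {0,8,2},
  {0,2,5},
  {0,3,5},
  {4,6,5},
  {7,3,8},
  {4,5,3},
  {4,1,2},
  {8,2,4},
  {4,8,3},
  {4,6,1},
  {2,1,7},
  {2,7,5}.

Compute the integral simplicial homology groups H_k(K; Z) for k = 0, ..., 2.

H_0 = Z,  H_1 = Z^2,  H_2 = Z.

Take the total order 0 < 1 < 2 < 3 < 4 < 5 < 6 < 7 < 8 on the vertex set. Then K (dimension 2) consists of the simplices:

  0-simplices (9): [0], [1], [2], [3], [4], [5], [6], [7], [8]
  1-simplices (27): (27 of them)
  2-simplices (18): [0,1,3], [0,1,6], [0,2,5], [0,2,8], [0,3,5], [0,6,8], [1,2,4], [1,2,7], [1,3,7], [1,4,6], [2,4,8], [2,5,7], [3,4,5], [3,4,8], [3,7,8], [4,5,6], [5,6,7], [6,7,8]

giving chain groups C_0 ≅ Z^9, C_1 ≅ Z^27, C_2 ≅ Z^18.

∂_1: C_1 → C_0 sends each edge [p,q] (with p < q) to q − p. For instance
  ∂[1,6] = [6] − [1].
This gives a 9×27 integer matrix of rank 8; reducing to Smith normal form yields diagonal entries (1,1,1,1,1,1,1,1).

Boundary ∂_2: C_2 → C_1 acts by ∂[p,q,r] = [q,r] − [p,r] + [p,q]. For instance
  ∂[2,5,7] = [5,7] − [2,7] + [2,5],
  ∂[0,1,3] = [1,3] − [0,3] + [0,1].
As a 27×18 matrix over Z this has rank 17, with invariant factors (1,1,1,1,1,1,1,1,1,1,1,1,1,1,1,1,1).

Now H_k = ker ∂_k / im ∂_{k+1}, so:

  H_0: rank C_0 − rank ∂_1 = 9 − 8 = 1, and the invariant factors of ∂_1 are all 1, so H_0 = Z.
  H_1: rank ker ∂_1 − rank ∂_2 = (27 − 8) − 17 = 2, and the invariant factors of ∂_2 are all 1, so H_1 = Z^2.
  H_2: rank ker ∂_2 − rank ∂_3 = (18 − 17) − 0 = 1, and there is no ∂_3, so H_2 = Z.

As a check, the Euler characteristic is 9 − 27 + 18 = 0, which agrees with 1 − 2 + 1 = 0.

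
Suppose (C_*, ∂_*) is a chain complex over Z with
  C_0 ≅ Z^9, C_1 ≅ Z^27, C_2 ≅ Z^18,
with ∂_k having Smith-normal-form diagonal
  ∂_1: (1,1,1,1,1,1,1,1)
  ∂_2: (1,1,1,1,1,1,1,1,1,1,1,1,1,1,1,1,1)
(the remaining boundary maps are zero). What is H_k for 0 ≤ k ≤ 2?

H_0: b_0 = 9 − 0 − 8 = 1; torsion from ∂_1 factors > 1: none. So H_0 ≅ Z.
H_1: b_1 = 27 − 8 − 17 = 2; torsion from ∂_2 factors > 1: none. So H_1 ≅ Z^2.
H_2: b_2 = 18 − 17 − 0 = 1; torsion from ∂_3 factors > 1: none. So H_2 ≅ Z.

H_0 ≅ Z,  H_1 ≅ Z^2,  H_2 ≅ Z.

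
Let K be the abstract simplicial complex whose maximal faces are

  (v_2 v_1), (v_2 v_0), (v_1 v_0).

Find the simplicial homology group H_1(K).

Fix the vertex order v_0 < v_1 < v_2 and write every simplex with vertices in increasing order. Then dim K = 1 and the simplices of K are:

  0-simplices (3): [v_0], [v_1], [v_2]
  1-simplices (3): [v_0,v_1], [v_0,v_2], [v_1,v_2]

so the chain groups are C_0 ≅ Z^3, C_1 ≅ Z^3.

The boundary map ∂_1: C_1 → C_0 maps an edge to its endpoints' difference, ∂[p,q] = q − p.
As a 3×3 matrix over Z this has rank 2, with invariant factors (1,1).

Computing H_k = (kernel of ∂_k) / (image of ∂_{k+1}):

  H_1: rank ker ∂_1 − rank ∂_2 = (3 − 2) − 0 = 1, and there is no ∂_2, so H_1 = Z.

H_1 ≅ Z.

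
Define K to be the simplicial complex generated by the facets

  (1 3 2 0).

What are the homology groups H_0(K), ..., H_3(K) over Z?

Order the vertices as 0 < 1 < 2 < 3. Listing each simplex with vertices in this order, K has dimension 3 with simplices:

  0-simplices (4): [0], [1], [2], [3]
  1-simplices (6): [0,1], [0,2], [0,3], [1,2], [1,3], [2,3]
  2-simplices (4): [0,1,2], [0,1,3], [0,2,3], [1,2,3]
  3-simplices (1): [0,1,2,3]

Hence C_0 ≅ Z^4, C_1 ≅ Z^6, C_2 ≅ Z^4, C_3 ≅ Z^1.

∂_1: C_1 → C_0 maps an edge to its endpoints' difference, ∂[p,q] = q − p.
The resulting 4×6 matrix has rank 3, and its Smith normal form has invariant factors (1,1,1).

Boundary ∂_2: C_2 → C_1 sends each 2-simplex [p,q,r] to [q,r] − [p,r] + [p,q]. For instance
  ∂[1,2,3] = [2,3] − [1,3] + [1,2],
  ∂[0,2,3] = [2,3] − [0,3] + [0,2].
This gives a 6×4 integer matrix of rank 3; reducing to Smith normal form yields diagonal entries (1,1,1).

∂_3: C_3 → C_2 sends each 3-simplex σ to the alternating sum Σ_i (−1)^i (σ with its i-th vertex removed). For instance
  ∂[0,1,2,3] = [1,2,3] − [0,2,3] + [0,1,3] − [0,1,2].
The 4×1 boundary matrix has rank 1 and Smith normal form diag(1).

Computing H_k = (kernel of ∂_k) / (image of ∂_{k+1}):

  H_0: rank C_0 − rank ∂_1 = 4 − 3 = 1, and the invariant factors of ∂_1 are all 1, so H_0 = Z.
  H_1: rank ker ∂_1 − rank ∂_2 = (6 − 3) − 3 = 0, and the invariant factors of ∂_2 are all 1, so H_1 = 0.
  H_2: rank ker ∂_2 − rank ∂_3 = (4 − 3) − 1 = 0, and the invariant factors of ∂_3 are all 1, so H_2 = 0.
  H_3: rank ker ∂_3 − rank ∂_4 = (1 − 1) − 0 = 0, and there is no ∂_4, so H_3 = 0.

As a check, the Euler characteristic is 4 − 6 + 4 − 1 = 1, which agrees with 1 − 0 + 0 − 0 = 1.

H_0 = Z,  H_1 = 0,  H_2 = 0,  H_3 = 0.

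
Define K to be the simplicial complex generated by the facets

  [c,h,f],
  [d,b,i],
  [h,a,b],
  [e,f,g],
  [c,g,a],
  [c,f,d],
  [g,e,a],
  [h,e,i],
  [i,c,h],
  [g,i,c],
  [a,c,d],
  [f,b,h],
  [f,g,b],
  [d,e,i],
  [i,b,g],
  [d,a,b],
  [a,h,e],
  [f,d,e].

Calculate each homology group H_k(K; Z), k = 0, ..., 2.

Take the total order a < b < c < d < e < f < g < h < i on the vertex set. Then K (dimension 2) consists of the simplices:

  0-simplices (9): a, b, c, d, e, f, g, h, i
  1-simplices (27): ab, ac, ad, ae, ag, ah, bd, bf, bg, bh, bi, cd, cf, cg, ch, ci, de, df, di, ef, eg, eh, ei, fg, fh, gi, hi
  2-simplices (18): abd, abh, acd, acg, aeg, aeh, bdi, bfg, bfh, bgi, cdf, cfh, cgi, chi, def, dei, efg, ehi

giving chain groups C_0 ≅ Z^9, C_1 ≅ Z^27, C_2 ≅ Z^18.

The boundary map ∂_1: C_1 → C_0 sends each edge [p,q] (with p < q) to q − p.
The resulting 9×27 matrix has rank 8, and its Smith normal form has invariant factors (1,1,1,1,1,1,1,1).

∂_2: C_2 → C_1 sends each 2-simplex [p,q,r] to [q,r] − [p,r] + [p,q]. For instance
  ∂cdf = df − cf + cd,
  ∂efg = fg − eg + ef.
As a 27×18 matrix over Z this has rank 17, with invariant factors (1,1,1,1,1,1,1,1,1,1,1,1,1,1,1,1,1).

Now H_k = ker ∂_k / im ∂_{k+1}, so:

  H_0: rank C_0 − rank ∂_1 = 9 − 8 = 1, and the invariant factors of ∂_1 are all 1, so H_0 ≅ Z.
  H_1: rank ker ∂_1 − rank ∂_2 = (27 − 8) − 17 = 2, and the invariant factors of ∂_2 are all 1, so H_1 ≅ Z^2.
  H_2: rank ker ∂_2 − rank ∂_3 = (18 − 17) − 0 = 1, and there is no ∂_3, so H_2 ≅ Z.

(K is a triangulation of the torus T^2.)

H_0 ≅ Z,  H_1 ≅ Z^2,  H_2 ≅ Z.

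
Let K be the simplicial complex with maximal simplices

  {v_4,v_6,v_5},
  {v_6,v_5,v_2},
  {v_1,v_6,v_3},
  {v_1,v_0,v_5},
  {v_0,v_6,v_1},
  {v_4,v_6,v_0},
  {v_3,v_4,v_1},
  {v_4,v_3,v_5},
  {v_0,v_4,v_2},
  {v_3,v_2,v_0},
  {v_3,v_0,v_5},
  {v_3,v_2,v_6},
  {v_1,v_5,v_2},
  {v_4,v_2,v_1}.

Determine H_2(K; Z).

H_2 = Z.

We work with the vertex ordering v_0 < v_1 < v_2 < v_3 < v_4 < v_5 < v_6. The simplices of K, each written with vertices in increasing order, are:

  0-simplices (7): [v_0], [v_1], [v_2], [v_3], [v_4], [v_5], [v_6]
  1-simplices (21): (21 of them)
  2-simplices (14): (14 of them)

giving chain groups C_0 ≅ Z^7, C_1 ≅ Z^21, C_2 ≅ Z^14.

Boundary ∂_1: C_1 → C_0 maps an edge to its endpoints' difference, ∂[p,q] = q − p. For instance
  ∂[v_2,v_5] = [v_5] − [v_2].
This gives a 7×21 integer matrix of rank 6; reducing to Smith normal form yields diagonal entries (1,1,1,1,1,1).

∂_2: C_2 → C_1 sends each 2-simplex [p,q,r] to [q,r] − [p,r] + [p,q]. For instance
  ∂[v_2,v_5,v_6] = [v_5,v_6] − [v_2,v_6] + [v_2,v_5],
  ∂[v_4,v_5,v_6] = [v_5,v_6] − [v_4,v_6] + [v_4,v_5].
The 21×14 boundary matrix has rank 13 and Smith normal form diag(1,1,1,1,1,1,1,1,1,1,1,1,1).

From H_k ≅ ker(∂_k) / im(∂_{k+1}) we obtain:

  H_2: rank ker ∂_2 − rank ∂_3 = (14 − 13) − 0 = 1, and there is no ∂_3, so H_2 ≅ Z.

(K is a triangulation of the torus T^2.)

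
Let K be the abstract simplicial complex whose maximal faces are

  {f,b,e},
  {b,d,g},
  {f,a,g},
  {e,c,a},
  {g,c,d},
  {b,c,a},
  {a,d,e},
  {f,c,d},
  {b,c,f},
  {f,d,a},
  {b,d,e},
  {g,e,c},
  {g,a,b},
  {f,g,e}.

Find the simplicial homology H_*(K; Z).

H_0 = Z,  H_1 = Z^2,  H_2 = Z.

We work with the vertex ordering a < b < c < d < e < f < g. The simplices of K, each written with vertices in increasing order, are:

  0-simplices (7): a, b, c, d, e, f, g
  1-simplices (21): ab, ac, ad, ae, af, ag, bc, bd, be, bf, bg, cd, ce, cf, cg, de, df, dg, ef, eg, fg
  2-simplices (14): abc, abg, ace, ade, adf, afg, bcf, bde, bdg, bef, cdf, cdg, ceg, efg

giving chain groups C_0 ≅ Z^7, C_1 ≅ Z^21, C_2 ≅ Z^14.

Boundary ∂_1: C_1 → C_0 maps an edge to its endpoints' difference, ∂[p,q] = q − p. For instance
  ∂ad = d − a.
The 7×21 boundary matrix has rank 6 and Smith normal form diag(1,1,1,1,1,1).

The boundary map ∂_2: C_2 → C_1 acts by ∂[p,q,r] = [q,r] − [p,r] + [p,q]. For instance
  ∂efg = fg − eg + ef,
  ∂bdg = dg − bg + bd.
This gives a 21×14 integer matrix of rank 13; reducing to Smith normal form yields diagonal entries (1,1,1,1,1,1,1,1,1,1,1,1,1).

Now H_k = ker ∂_k / im ∂_{k+1}, so:

  H_0: rank C_0 − rank ∂_1 = 7 − 6 = 1, and the invariant factors of ∂_1 are all 1, so H_0 ≅ Z.
  H_1: rank ker ∂_1 − rank ∂_2 = (21 − 6) − 13 = 2, and the invariant factors of ∂_2 are all 1, so H_1 ≅ Z^2.
  H_2: rank ker ∂_2 − rank ∂_3 = (14 − 13) − 0 = 1, and there is no ∂_3, so H_2 ≅ Z.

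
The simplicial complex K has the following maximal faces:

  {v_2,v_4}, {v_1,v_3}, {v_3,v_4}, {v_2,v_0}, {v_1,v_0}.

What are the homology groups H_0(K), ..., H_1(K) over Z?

Take the total order v_0 < v_1 < v_2 < v_3 < v_4 on the vertex set. Then K (dimension 1) consists of the simplices:

  0-simplices (5): [v_0], [v_1], [v_2], [v_3], [v_4]
  1-simplices (5): [v_0,v_1], [v_0,v_2], [v_1,v_3], [v_2,v_4], [v_3,v_4]

giving chain groups C_0 ≅ Z^5, C_1 ≅ Z^5.

∂_1: C_1 → C_0 sends each edge [p,q] (with p < q) to q − p.
The resulting 5×5 matrix has rank 4, and its Smith normal form has invariant factors (1,1,1,1).

Computing H_k = (kernel of ∂_k) / (image of ∂_{k+1}):

  H_0: rank C_0 − rank ∂_1 = 5 − 4 = 1, and the invariant factors of ∂_1 are all 1, so H_0 ≅ Z.
  H_1: rank ker ∂_1 − rank ∂_2 = (5 − 4) − 0 = 1, and there is no ∂_2, so H_1 ≅ Z.

As a check, the Euler characteristic is 5 − 5 = 0, which agrees with 1 − 1 = 0.

H_0 ≅ Z,  H_1 ≅ Z.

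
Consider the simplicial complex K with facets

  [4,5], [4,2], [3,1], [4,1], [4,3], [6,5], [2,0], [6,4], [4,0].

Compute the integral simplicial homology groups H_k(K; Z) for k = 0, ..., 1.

Order the vertices as 0 < 1 < 2 < 3 < 4 < 5 < 6. Listing each simplex with vertices in this order, K has dimension 1 with simplices:

  0-simplices (7): [0], [1], [2], [3], [4], [5], [6]
  1-simplices (9): [0,2], [0,4], [1,3], [1,4], [2,4], [3,4], [4,5], [4,6], [5,6]

so the chain groups are C_0 ≅ Z^7, C_1 ≅ Z^9.

∂_1: C_1 → C_0 maps an edge to its endpoints' difference, ∂[p,q] = q − p.
This gives a 7×9 integer matrix of rank 6; reducing to Smith normal form yields diagonal entries (1,1,1,1,1,1).

From H_k ≅ ker(∂_k) / im(∂_{k+1}) we obtain:

  H_0: rank C_0 − rank ∂_1 = 7 − 6 = 1, and the invariant factors of ∂_1 are all 1, so H_0 = Z.
  H_1: rank ker ∂_1 − rank ∂_2 = (9 − 6) − 0 = 3, and there is no ∂_2, so H_1 = Z^3.

As a check, the Euler characteristic is 7 − 9 = -2, which agrees with 1 − 3 = -2.

H_0 = Z,  H_1 = Z^3.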